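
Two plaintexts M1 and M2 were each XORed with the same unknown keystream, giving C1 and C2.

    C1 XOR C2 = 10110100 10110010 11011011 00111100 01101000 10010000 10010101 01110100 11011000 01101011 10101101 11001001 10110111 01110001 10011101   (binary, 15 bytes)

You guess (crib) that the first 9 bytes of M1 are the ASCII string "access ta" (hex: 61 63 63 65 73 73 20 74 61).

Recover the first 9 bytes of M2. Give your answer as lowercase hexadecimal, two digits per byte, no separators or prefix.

Since C1 ⊕ C2 = M1 ⊕ M2, XORing with the guessed M1 bytes yields the corresponding M2 bytes: M2 = (C1 ⊕ C2) ⊕ M1.
byte 0: 10110100 ⊕ 01100001 = 11010101
byte 1: 10110010 ⊕ 01100011 = 11010001
byte 2: 11011011 ⊕ 01100011 = 10111000
byte 3: 00111100 ⊕ 01100101 = 01011001
byte 4: 01101000 ⊕ 01110011 = 00011011
byte 5: 10010000 ⊕ 01110011 = 11100011
byte 6: 10010101 ⊕ 00100000 = 10110101
byte 7: 01110100 ⊕ 01110100 = 00000000
byte 8: 11011000 ⊕ 01100001 = 10111001

d5d1b8591be3b500b9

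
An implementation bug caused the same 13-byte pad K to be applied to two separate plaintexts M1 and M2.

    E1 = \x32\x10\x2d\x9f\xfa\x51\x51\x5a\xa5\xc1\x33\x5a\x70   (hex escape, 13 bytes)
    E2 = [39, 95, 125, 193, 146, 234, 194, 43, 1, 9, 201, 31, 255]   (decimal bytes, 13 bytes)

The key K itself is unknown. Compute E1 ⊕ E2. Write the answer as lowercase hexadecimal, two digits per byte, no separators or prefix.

154f505e68bb9371a4c8fa458f

E1 ⊕ E2 = (M1 ⊕ K) ⊕ (M2 ⊕ K) = M1 ⊕ M2 — the shared key cancels under XOR.
32 ⊕ 27 = 15
10 ⊕ 5f = 4f
2d ⊕ 7d = 50
9f ⊕ c1 = 5e
fa ⊕ 92 = 68
51 ⊕ ea = bb
51 ⊕ c2 = 93
5a ⊕ 2b = 71
a5 ⊕ 01 = a4
c1 ⊕ 09 = c8
33 ⊕ c9 = fa
5a ⊕ 1f = 45
70 ⊕ ff = 8f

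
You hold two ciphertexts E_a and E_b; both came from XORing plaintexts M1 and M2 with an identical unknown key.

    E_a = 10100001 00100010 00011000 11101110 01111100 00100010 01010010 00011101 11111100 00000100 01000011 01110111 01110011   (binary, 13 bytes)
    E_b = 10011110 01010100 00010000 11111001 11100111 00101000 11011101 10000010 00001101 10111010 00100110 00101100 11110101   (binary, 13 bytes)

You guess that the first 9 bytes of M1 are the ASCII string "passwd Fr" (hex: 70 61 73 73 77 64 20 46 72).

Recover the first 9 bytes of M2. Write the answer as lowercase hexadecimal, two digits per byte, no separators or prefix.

4f177b64ec6eafd983

First, E_a ⊕ E_b = (M1 ⊕ K) ⊕ (M2 ⊕ K) = M1 ⊕ M2, so the key drops out. Then M2 = (M1 ⊕ M2) ⊕ M1 over the first 9 bytes.
byte 0: (a1 ^ 9e) ^ 70 = 3f ^ 70 = 4f
byte 1: (22 ^ 54) ^ 61 = 76 ^ 61 = 17
byte 2: (18 ^ 10) ^ 73 = 08 ^ 73 = 7b
byte 3: (ee ^ f9) ^ 73 = 17 ^ 73 = 64
byte 4: (7c ^ e7) ^ 77 = 9b ^ 77 = ec
byte 5: (22 ^ 28) ^ 64 = 0a ^ 64 = 6e
byte 6: (52 ^ dd) ^ 20 = 8f ^ 20 = af
byte 7: (1d ^ 82) ^ 46 = 9f ^ 46 = d9
byte 8: (fc ^ 0d) ^ 72 = f1 ^ 72 = 83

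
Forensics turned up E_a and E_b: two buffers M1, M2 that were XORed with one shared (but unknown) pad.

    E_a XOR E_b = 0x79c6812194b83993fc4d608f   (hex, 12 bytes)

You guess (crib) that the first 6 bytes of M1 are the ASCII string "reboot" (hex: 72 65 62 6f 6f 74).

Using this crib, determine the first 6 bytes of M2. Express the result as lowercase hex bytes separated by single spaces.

0b a3 e3 4e fb cc

Since E_a ⊕ E_b = M1 ⊕ M2, XORing with the guessed M1 bytes yields the corresponding M2 bytes: M2 = (E_a ⊕ E_b) ⊕ M1.
byte 0: 79 XOR 72 = 0b
byte 1: c6 XOR 65 = a3
byte 2: 81 XOR 62 = e3
byte 3: 21 XOR 6f = 4e
byte 4: 94 XOR 6f = fb
byte 5: b8 XOR 74 = cc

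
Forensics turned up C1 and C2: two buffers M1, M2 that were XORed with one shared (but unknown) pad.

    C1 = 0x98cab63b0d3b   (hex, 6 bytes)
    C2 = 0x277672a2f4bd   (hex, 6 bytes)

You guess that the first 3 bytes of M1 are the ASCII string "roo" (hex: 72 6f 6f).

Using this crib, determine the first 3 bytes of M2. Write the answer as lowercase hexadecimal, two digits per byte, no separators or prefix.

cdd3ab

First, C1 ⊕ C2 = (M1 ⊕ K) ⊕ (M2 ⊕ K) = M1 ⊕ M2, so the key drops out. Then M2 = (M1 ⊕ M2) ⊕ M1 over the first 3 bytes.
byte 0: (98 ⊕ 27) ⊕ 72 = bf ⊕ 72 = cd
byte 1: (ca ⊕ 76) ⊕ 6f = bc ⊕ 6f = d3
byte 2: (b6 ⊕ 72) ⊕ 6f = c4 ⊕ 6f = ab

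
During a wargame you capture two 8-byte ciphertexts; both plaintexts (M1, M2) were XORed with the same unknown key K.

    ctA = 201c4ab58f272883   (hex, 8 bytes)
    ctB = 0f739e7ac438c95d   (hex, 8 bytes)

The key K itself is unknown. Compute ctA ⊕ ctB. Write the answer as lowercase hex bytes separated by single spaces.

2f 6f d4 cf 4b 1f e1 de

ctA ⊕ ctB = (M1 ⊕ K) ⊕ (M2 ⊕ K) = M1 ⊕ M2 — the shared key cancels under XOR.
20 xor 0f = 2f
1c xor 73 = 6f
4a xor 9e = d4
b5 xor 7a = cf
8f xor c4 = 4b
27 xor 38 = 1f
28 xor c9 = e1
83 xor 5d = de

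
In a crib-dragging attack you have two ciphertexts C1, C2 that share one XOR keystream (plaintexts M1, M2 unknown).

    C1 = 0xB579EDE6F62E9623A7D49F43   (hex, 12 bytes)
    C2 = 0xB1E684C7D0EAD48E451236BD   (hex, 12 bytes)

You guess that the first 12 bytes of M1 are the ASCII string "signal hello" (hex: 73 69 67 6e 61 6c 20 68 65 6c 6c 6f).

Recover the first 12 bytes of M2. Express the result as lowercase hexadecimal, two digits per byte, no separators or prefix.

77f60e4f47a862c587aac591

First, C1 ⊕ C2 = (M1 ⊕ K) ⊕ (M2 ⊕ K) = M1 ⊕ M2, so the key drops out. Then M2 = (M1 ⊕ M2) ⊕ M1 over the first 12 bytes.
byte 0: (b5 ^ b1) ^ 73 = 04 ^ 73 = 77
byte 1: (79 ^ e6) ^ 69 = 9f ^ 69 = f6
byte 2: (ed ^ 84) ^ 67 = 69 ^ 67 = 0e
byte 3: (e6 ^ c7) ^ 6e = 21 ^ 6e = 4f
byte 4: (f6 ^ d0) ^ 61 = 26 ^ 61 = 47
byte 5: (2e ^ ea) ^ 6c = c4 ^ 6c = a8
byte 6: (96 ^ d4) ^ 20 = 42 ^ 20 = 62
byte 7: (23 ^ 8e) ^ 68 = ad ^ 68 = c5
byte 8: (a7 ^ 45) ^ 65 = e2 ^ 65 = 87
byte 9: (d4 ^ 12) ^ 6c = c6 ^ 6c = aa
byte 10: (9f ^ 36) ^ 6c = a9 ^ 6c = c5
byte 11: (43 ^ bd) ^ 6f = fe ^ 6f = 91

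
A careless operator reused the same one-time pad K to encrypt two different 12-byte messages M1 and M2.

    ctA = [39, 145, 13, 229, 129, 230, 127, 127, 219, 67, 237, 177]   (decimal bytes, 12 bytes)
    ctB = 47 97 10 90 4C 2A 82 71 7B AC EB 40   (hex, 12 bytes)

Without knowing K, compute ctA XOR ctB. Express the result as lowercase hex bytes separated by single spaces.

60 06 1d 75 cd cc fd 0e a0 ef 06 f1

ctA ⊕ ctB = (M1 ⊕ K) ⊕ (M2 ⊕ K) = M1 ⊕ M2 — the shared key cancels under XOR.
00100111 xor 01000111 = 01100000
10010001 xor 10010111 = 00000110
00001101 xor 00010000 = 00011101
11100101 xor 10010000 = 01110101
10000001 xor 01001100 = 11001101
11100110 xor 00101010 = 11001100
01111111 xor 10000010 = 11111101
01111111 xor 01110001 = 00001110
11011011 xor 01111011 = 10100000
01000011 xor 10101100 = 11101111
11101101 xor 11101011 = 00000110
10110001 xor 01000000 = 11110001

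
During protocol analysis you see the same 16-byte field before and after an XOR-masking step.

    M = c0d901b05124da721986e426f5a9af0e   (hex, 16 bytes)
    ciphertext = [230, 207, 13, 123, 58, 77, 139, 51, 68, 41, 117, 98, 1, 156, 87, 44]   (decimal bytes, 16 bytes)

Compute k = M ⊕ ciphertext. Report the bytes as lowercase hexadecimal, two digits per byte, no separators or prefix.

Since ciphertext = M ⊕ k, XORing both sides with M gives k = M ⊕ ciphertext.
c0 ^ e6 = 26
d9 ^ cf = 16
01 ^ 0d = 0c
b0 ^ 7b = cb
51 ^ 3a = 6b
24 ^ 4d = 69
da ^ 8b = 51
72 ^ 33 = 41
19 ^ 44 = 5d
86 ^ 29 = af
e4 ^ 75 = 91
26 ^ 62 = 44
f5 ^ 01 = f4
a9 ^ 9c = 35
af ^ 57 = f8
0e ^ 2c = 22

26160ccb6b6951415daf9144f435f822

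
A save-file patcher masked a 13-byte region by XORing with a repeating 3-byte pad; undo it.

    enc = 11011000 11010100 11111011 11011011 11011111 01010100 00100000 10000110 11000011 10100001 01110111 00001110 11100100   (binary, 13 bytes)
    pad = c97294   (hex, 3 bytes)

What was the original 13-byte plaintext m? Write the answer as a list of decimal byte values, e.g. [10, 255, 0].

The 3-byte key repeats, so the effective keystream is c9 72 94 c9 72 94 c9 72 94 c9 72 94 c9.
byte 0: 11011000 ⊕ 11001001 = 00010001
byte 1: 11010100 ⊕ 01110010 = 10100110
byte 2: 11111011 ⊕ 10010100 = 01101111
byte 3: 11011011 ⊕ 11001001 = 00010010
byte 4: 11011111 ⊕ 01110010 = 10101101
byte 5: 01010100 ⊕ 10010100 = 11000000
byte 6: 00100000 ⊕ 11001001 = 11101001
byte 7: 10000110 ⊕ 01110010 = 11110100
byte 8: 11000011 ⊕ 10010100 = 01010111
byte 9: 10100001 ⊕ 11001001 = 01101000
byte 10: 01110111 ⊕ 01110010 = 00000101
byte 11: 00001110 ⊕ 10010100 = 10011010
byte 12: 11100100 ⊕ 11001001 = 00101101

[17, 166, 111, 18, 173, 192, 233, 244, 87, 104, 5, 154, 45]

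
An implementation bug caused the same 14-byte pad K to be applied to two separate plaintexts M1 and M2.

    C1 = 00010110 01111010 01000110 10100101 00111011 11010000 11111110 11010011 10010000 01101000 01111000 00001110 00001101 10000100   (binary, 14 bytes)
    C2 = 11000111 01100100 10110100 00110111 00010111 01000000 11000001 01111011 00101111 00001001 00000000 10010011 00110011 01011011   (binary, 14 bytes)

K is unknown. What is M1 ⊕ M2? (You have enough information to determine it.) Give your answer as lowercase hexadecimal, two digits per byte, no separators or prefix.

d11ef2922c903fa8bf61789d3edf

C1 ⊕ C2 = (M1 ⊕ K) ⊕ (M2 ⊕ K) = M1 ⊕ M2 — the shared key cancels under XOR.
byte 0: 16 ^ c7 = d1
byte 1: 7a ^ 64 = 1e
byte 2: 46 ^ b4 = f2
byte 3: a5 ^ 37 = 92
byte 4: 3b ^ 17 = 2c
byte 5: d0 ^ 40 = 90
byte 6: fe ^ c1 = 3f
byte 7: d3 ^ 7b = a8
byte 8: 90 ^ 2f = bf
byte 9: 68 ^ 09 = 61
byte 10: 78 ^ 00 = 78
byte 11: 0e ^ 93 = 9d
byte 12: 0d ^ 33 = 3e
byte 13: 84 ^ 5b = df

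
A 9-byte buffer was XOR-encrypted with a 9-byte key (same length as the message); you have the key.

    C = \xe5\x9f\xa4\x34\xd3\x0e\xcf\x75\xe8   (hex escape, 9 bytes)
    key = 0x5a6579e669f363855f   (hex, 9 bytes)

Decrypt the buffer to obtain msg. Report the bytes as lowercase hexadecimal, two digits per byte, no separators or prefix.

11100101 ^ 01011010 = 10111111
10011111 ^ 01100101 = 11111010
10100100 ^ 01111001 = 11011101
00110100 ^ 11100110 = 11010010
11010011 ^ 01101001 = 10111010
00001110 ^ 11110011 = 11111101
11001111 ^ 01100011 = 10101100
01110101 ^ 10000101 = 11110000
11101000 ^ 01011111 = 10110111

bffaddd2bafdacf0b7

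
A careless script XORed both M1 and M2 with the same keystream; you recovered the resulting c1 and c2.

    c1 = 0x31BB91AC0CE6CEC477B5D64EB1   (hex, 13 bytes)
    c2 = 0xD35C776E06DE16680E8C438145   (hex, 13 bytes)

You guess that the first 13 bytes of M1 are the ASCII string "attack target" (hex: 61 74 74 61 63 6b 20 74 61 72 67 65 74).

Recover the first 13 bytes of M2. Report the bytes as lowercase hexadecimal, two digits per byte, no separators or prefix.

First, c1 ⊕ c2 = (M1 ⊕ K) ⊕ (M2 ⊕ K) = M1 ⊕ M2, so the key drops out. Then M2 = (M1 ⊕ M2) ⊕ M1 over the first 13 bytes.
byte 0: (31 xor d3) xor 61 = e2 xor 61 = 83
byte 1: (bb xor 5c) xor 74 = e7 xor 74 = 93
byte 2: (91 xor 77) xor 74 = e6 xor 74 = 92
byte 3: (ac xor 6e) xor 61 = c2 xor 61 = a3
byte 4: (0c xor 06) xor 63 = 0a xor 63 = 69
byte 5: (e6 xor de) xor 6b = 38 xor 6b = 53
byte 6: (ce xor 16) xor 20 = d8 xor 20 = f8
byte 7: (c4 xor 68) xor 74 = ac xor 74 = d8
byte 8: (77 xor 0e) xor 61 = 79 xor 61 = 18
byte 9: (b5 xor 8c) xor 72 = 39 xor 72 = 4b
byte 10: (d6 xor 43) xor 67 = 95 xor 67 = f2
byte 11: (4e xor 81) xor 65 = cf xor 65 = aa
byte 12: (b1 xor 45) xor 74 = f4 xor 74 = 80

839392a36953f8d8184bf2aa80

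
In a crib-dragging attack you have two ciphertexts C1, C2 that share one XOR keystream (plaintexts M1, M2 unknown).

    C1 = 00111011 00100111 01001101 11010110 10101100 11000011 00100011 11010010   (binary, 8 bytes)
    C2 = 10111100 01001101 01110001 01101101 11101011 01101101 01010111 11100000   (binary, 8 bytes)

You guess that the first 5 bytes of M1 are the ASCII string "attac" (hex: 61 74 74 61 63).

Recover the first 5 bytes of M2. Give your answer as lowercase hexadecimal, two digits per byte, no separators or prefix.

First, C1 ⊕ C2 = (M1 ⊕ K) ⊕ (M2 ⊕ K) = M1 ⊕ M2, so the key drops out. Then M2 = (M1 ⊕ M2) ⊕ M1 over the first 5 bytes.
byte 0: (3b XOR bc) XOR 61 = 87 XOR 61 = e6
byte 1: (27 XOR 4d) XOR 74 = 6a XOR 74 = 1e
byte 2: (4d XOR 71) XOR 74 = 3c XOR 74 = 48
byte 3: (d6 XOR 6d) XOR 61 = bb XOR 61 = da
byte 4: (ac XOR eb) XOR 63 = 47 XOR 63 = 24

e61e48da24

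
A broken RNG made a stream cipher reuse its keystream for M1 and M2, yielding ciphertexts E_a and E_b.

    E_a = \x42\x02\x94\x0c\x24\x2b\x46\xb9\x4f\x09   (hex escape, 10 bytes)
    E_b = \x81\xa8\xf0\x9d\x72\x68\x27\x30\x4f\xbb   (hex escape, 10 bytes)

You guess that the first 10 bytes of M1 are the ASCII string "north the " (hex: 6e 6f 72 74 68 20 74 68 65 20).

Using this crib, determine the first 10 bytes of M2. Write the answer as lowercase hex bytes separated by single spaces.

First, E_a ⊕ E_b = (M1 ⊕ K) ⊕ (M2 ⊕ K) = M1 ⊕ M2, so the key drops out. Then M2 = (M1 ⊕ M2) ⊕ M1 over the first 10 bytes.
byte 0: (42 ⊕ 81) ⊕ 6e = c3 ⊕ 6e = ad
byte 1: (02 ⊕ a8) ⊕ 6f = aa ⊕ 6f = c5
byte 2: (94 ⊕ f0) ⊕ 72 = 64 ⊕ 72 = 16
byte 3: (0c ⊕ 9d) ⊕ 74 = 91 ⊕ 74 = e5
byte 4: (24 ⊕ 72) ⊕ 68 = 56 ⊕ 68 = 3e
byte 5: (2b ⊕ 68) ⊕ 20 = 43 ⊕ 20 = 63
byte 6: (46 ⊕ 27) ⊕ 74 = 61 ⊕ 74 = 15
byte 7: (b9 ⊕ 30) ⊕ 68 = 89 ⊕ 68 = e1
byte 8: (4f ⊕ 4f) ⊕ 65 = 00 ⊕ 65 = 65
byte 9: (09 ⊕ bb) ⊕ 20 = b2 ⊕ 20 = 92

ad c5 16 e5 3e 63 15 e1 65 92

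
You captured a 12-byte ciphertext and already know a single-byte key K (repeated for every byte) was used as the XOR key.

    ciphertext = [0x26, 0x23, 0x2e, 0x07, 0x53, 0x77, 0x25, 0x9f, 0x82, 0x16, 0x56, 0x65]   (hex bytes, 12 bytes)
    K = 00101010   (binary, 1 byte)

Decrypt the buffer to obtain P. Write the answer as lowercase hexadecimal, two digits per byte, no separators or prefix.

The 1-byte key repeats, so the effective keystream is 2a 2a 2a 2a 2a 2a 2a 2a 2a 2a 2a 2a.
byte 0: 26 ^ 2a = 0c
byte 1: 23 ^ 2a = 09
byte 2: 2e ^ 2a = 04
byte 3: 07 ^ 2a = 2d
byte 4: 53 ^ 2a = 79
byte 5: 77 ^ 2a = 5d
byte 6: 25 ^ 2a = 0f
byte 7: 9f ^ 2a = b5
byte 8: 82 ^ 2a = a8
byte 9: 16 ^ 2a = 3c
byte 10: 56 ^ 2a = 7c
byte 11: 65 ^ 2a = 4f

0c09042d795d0fb5a83c7c4f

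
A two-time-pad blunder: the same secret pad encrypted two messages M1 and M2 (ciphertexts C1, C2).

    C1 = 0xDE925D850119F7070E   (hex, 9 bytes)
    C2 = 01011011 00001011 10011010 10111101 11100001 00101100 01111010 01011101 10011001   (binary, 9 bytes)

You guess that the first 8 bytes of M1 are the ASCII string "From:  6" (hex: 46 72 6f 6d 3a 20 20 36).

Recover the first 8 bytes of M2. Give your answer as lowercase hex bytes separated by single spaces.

c3 eb a8 55 da 15 ad 6c

First, C1 ⊕ C2 = (M1 ⊕ K) ⊕ (M2 ⊕ K) = M1 ⊕ M2, so the key drops out. Then M2 = (M1 ⊕ M2) ⊕ M1 over the first 8 bytes.
byte 0: (de ⊕ 5b) ⊕ 46 = 85 ⊕ 46 = c3
byte 1: (92 ⊕ 0b) ⊕ 72 = 99 ⊕ 72 = eb
byte 2: (5d ⊕ 9a) ⊕ 6f = c7 ⊕ 6f = a8
byte 3: (85 ⊕ bd) ⊕ 6d = 38 ⊕ 6d = 55
byte 4: (01 ⊕ e1) ⊕ 3a = e0 ⊕ 3a = da
byte 5: (19 ⊕ 2c) ⊕ 20 = 35 ⊕ 20 = 15
byte 6: (f7 ⊕ 7a) ⊕ 20 = 8d ⊕ 20 = ad
byte 7: (07 ⊕ 5d) ⊕ 36 = 5a ⊕ 36 = 6c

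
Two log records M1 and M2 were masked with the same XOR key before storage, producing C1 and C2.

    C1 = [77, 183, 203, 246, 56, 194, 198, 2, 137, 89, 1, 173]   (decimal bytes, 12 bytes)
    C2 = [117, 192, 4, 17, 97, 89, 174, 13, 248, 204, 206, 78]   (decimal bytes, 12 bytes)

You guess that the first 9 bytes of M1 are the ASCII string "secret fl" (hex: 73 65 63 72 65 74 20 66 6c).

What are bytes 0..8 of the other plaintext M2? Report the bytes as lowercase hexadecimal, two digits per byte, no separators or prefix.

First, C1 ⊕ C2 = (M1 ⊕ K) ⊕ (M2 ⊕ K) = M1 ⊕ M2, so the key drops out. Then M2 = (M1 ⊕ M2) ⊕ M1 over the first 9 bytes.
byte 0: (4d ⊕ 75) ⊕ 73 = 38 ⊕ 73 = 4b
byte 1: (b7 ⊕ c0) ⊕ 65 = 77 ⊕ 65 = 12
byte 2: (cb ⊕ 04) ⊕ 63 = cf ⊕ 63 = ac
byte 3: (f6 ⊕ 11) ⊕ 72 = e7 ⊕ 72 = 95
byte 4: (38 ⊕ 61) ⊕ 65 = 59 ⊕ 65 = 3c
byte 5: (c2 ⊕ 59) ⊕ 74 = 9b ⊕ 74 = ef
byte 6: (c6 ⊕ ae) ⊕ 20 = 68 ⊕ 20 = 48
byte 7: (02 ⊕ 0d) ⊕ 66 = 0f ⊕ 66 = 69
byte 8: (89 ⊕ f8) ⊕ 6c = 71 ⊕ 6c = 1d

4b12ac953cef48691d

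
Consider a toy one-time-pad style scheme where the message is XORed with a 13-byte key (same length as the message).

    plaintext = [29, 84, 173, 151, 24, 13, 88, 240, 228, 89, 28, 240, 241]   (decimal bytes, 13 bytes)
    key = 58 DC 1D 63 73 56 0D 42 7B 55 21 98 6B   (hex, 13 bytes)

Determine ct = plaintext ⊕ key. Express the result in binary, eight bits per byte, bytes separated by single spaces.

byte 0:  29 ^  88 =  69
byte 1:  84 ^ 220 = 136
byte 2: 173 ^  29 = 176
byte 3: 151 ^  99 = 244
byte 4:  24 ^ 115 = 107
byte 5:  13 ^  86 =  91
byte 6:  88 ^  13 =  85
byte 7: 240 ^  66 = 178
byte 8: 228 ^ 123 = 159
byte 9:  89 ^  85 =  12
byte 10:  28 ^  33 =  61
byte 11: 240 ^ 152 = 104
byte 12: 241 ^ 107 = 154

01000101 10001000 10110000 11110100 01101011 01011011 01010101 10110010 10011111 00001100 00111101 01101000 10011010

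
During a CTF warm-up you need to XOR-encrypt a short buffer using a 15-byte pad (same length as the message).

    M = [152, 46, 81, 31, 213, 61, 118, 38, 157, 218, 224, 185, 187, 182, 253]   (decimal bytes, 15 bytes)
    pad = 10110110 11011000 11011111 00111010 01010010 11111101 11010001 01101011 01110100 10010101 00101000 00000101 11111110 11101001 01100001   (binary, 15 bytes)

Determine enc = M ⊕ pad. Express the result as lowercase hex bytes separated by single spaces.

2e f6 8e 25 87 c0 a7 4d e9 4f c8 bc 45 5f 9c

98 ^ b6 = 2e
2e ^ d8 = f6
51 ^ df = 8e
1f ^ 3a = 25
d5 ^ 52 = 87
3d ^ fd = c0
76 ^ d1 = a7
26 ^ 6b = 4d
9d ^ 74 = e9
da ^ 95 = 4f
e0 ^ 28 = c8
b9 ^ 05 = bc
bb ^ fe = 45
b6 ^ e9 = 5f
fd ^ 61 = 9c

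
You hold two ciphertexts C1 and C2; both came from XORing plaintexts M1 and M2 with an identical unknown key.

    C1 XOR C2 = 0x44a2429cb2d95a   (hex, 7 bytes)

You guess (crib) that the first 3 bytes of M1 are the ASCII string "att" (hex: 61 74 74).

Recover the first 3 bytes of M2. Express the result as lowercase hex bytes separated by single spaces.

25 d6 36

Since C1 ⊕ C2 = M1 ⊕ M2, XORing with the guessed M1 bytes yields the corresponding M2 bytes: M2 = (C1 ⊕ C2) ⊕ M1.
44 ⊕ 61 = 25
a2 ⊕ 74 = d6
42 ⊕ 74 = 36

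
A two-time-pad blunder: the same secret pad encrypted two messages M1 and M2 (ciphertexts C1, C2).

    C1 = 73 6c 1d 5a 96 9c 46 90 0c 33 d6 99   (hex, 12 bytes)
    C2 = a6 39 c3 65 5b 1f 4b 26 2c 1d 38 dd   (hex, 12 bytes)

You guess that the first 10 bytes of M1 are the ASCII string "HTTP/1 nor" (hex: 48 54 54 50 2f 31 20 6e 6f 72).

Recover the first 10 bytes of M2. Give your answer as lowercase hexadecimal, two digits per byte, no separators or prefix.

9d018a6fe2b22dd84f5c

First, C1 ⊕ C2 = (M1 ⊕ K) ⊕ (M2 ⊕ K) = M1 ⊕ M2, so the key drops out. Then M2 = (M1 ⊕ M2) ⊕ M1 over the first 10 bytes.
byte 0: (73 XOR a6) XOR 48 = d5 XOR 48 = 9d
byte 1: (6c XOR 39) XOR 54 = 55 XOR 54 = 01
byte 2: (1d XOR c3) XOR 54 = de XOR 54 = 8a
byte 3: (5a XOR 65) XOR 50 = 3f XOR 50 = 6f
byte 4: (96 XOR 5b) XOR 2f = cd XOR 2f = e2
byte 5: (9c XOR 1f) XOR 31 = 83 XOR 31 = b2
byte 6: (46 XOR 4b) XOR 20 = 0d XOR 20 = 2d
byte 7: (90 XOR 26) XOR 6e = b6 XOR 6e = d8
byte 8: (0c XOR 2c) XOR 6f = 20 XOR 6f = 4f
byte 9: (33 XOR 1d) XOR 72 = 2e XOR 72 = 5c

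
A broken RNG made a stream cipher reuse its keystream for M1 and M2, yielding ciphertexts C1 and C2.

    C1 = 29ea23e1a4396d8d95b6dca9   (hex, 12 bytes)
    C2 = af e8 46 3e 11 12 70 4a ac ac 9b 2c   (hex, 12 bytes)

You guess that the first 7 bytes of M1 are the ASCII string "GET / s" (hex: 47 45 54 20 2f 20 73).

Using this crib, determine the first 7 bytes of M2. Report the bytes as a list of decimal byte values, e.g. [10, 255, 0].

First, C1 ⊕ C2 = (M1 ⊕ K) ⊕ (M2 ⊕ K) = M1 ⊕ M2, so the key drops out. Then M2 = (M1 ⊕ M2) ⊕ M1 over the first 7 bytes.
byte 0: (29 ^ af) ^ 47 = 86 ^ 47 = c1
byte 1: (ea ^ e8) ^ 45 = 02 ^ 45 = 47
byte 2: (23 ^ 46) ^ 54 = 65 ^ 54 = 31
byte 3: (e1 ^ 3e) ^ 20 = df ^ 20 = ff
byte 4: (a4 ^ 11) ^ 2f = b5 ^ 2f = 9a
byte 5: (39 ^ 12) ^ 20 = 2b ^ 20 = 0b
byte 6: (6d ^ 70) ^ 73 = 1d ^ 73 = 6e

[193, 71, 49, 255, 154, 11, 110]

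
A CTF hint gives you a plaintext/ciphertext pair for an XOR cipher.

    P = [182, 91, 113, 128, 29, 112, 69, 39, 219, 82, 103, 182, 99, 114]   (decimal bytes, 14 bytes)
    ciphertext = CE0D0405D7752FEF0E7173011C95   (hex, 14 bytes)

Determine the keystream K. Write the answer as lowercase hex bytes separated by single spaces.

Since ciphertext = P ⊕ K, XORing both sides with P gives K = P ⊕ ciphertext.
182 ⊕ 206 = 120
 91 ⊕  13 =  86
113 ⊕   4 = 117
128 ⊕   5 = 133
 29 ⊕ 215 = 202
112 ⊕ 117 =   5
 69 ⊕  47 = 106
 39 ⊕ 239 = 200
219 ⊕  14 = 213
 82 ⊕ 113 =  35
103 ⊕ 115 =  20
182 ⊕   1 = 183
 99 ⊕  28 = 127
114 ⊕ 149 = 231

78 56 75 85 ca 05 6a c8 d5 23 14 b7 7f e7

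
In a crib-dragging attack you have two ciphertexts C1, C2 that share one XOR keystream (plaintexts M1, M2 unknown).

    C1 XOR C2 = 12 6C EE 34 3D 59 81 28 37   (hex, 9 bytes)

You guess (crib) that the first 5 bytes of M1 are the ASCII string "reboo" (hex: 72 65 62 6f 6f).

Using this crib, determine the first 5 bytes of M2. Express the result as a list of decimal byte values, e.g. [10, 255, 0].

Since C1 ⊕ C2 = M1 ⊕ M2, XORing with the guessed M1 bytes yields the corresponding M2 bytes: M2 = (C1 ⊕ C2) ⊕ M1.
00010010 xor 01110010 = 01100000
01101100 xor 01100101 = 00001001
11101110 xor 01100010 = 10001100
00110100 xor 01101111 = 01011011
00111101 xor 01101111 = 01010010

[96, 9, 140, 91, 82]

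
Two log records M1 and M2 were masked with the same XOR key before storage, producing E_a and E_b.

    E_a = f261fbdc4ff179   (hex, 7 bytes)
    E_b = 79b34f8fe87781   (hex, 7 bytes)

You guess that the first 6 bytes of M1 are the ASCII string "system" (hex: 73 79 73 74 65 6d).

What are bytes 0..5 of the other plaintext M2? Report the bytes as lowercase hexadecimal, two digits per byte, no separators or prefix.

f8abc727c2eb

First, E_a ⊕ E_b = (M1 ⊕ K) ⊕ (M2 ⊕ K) = M1 ⊕ M2, so the key drops out. Then M2 = (M1 ⊕ M2) ⊕ M1 over the first 6 bytes.
byte 0: (f2 xor 79) xor 73 = 8b xor 73 = f8
byte 1: (61 xor b3) xor 79 = d2 xor 79 = ab
byte 2: (fb xor 4f) xor 73 = b4 xor 73 = c7
byte 3: (dc xor 8f) xor 74 = 53 xor 74 = 27
byte 4: (4f xor e8) xor 65 = a7 xor 65 = c2
byte 5: (f1 xor 77) xor 6d = 86 xor 6d = eb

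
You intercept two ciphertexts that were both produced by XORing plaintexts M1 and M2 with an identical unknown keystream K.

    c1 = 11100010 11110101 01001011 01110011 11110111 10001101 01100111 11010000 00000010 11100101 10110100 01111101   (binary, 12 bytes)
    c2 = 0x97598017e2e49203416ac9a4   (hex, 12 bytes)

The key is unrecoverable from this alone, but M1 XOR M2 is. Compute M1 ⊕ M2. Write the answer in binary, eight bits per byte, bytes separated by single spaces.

c1 ⊕ c2 = (M1 ⊕ K) ⊕ (M2 ⊕ K) = M1 ⊕ M2 — the shared key cancels under XOR.
11100010 xor 10010111 = 01110101
11110101 xor 01011001 = 10101100
01001011 xor 10000000 = 11001011
01110011 xor 00010111 = 01100100
11110111 xor 11100010 = 00010101
10001101 xor 11100100 = 01101001
01100111 xor 10010010 = 11110101
11010000 xor 00000011 = 11010011
00000010 xor 01000001 = 01000011
11100101 xor 01101010 = 10001111
10110100 xor 11001001 = 01111101
01111101 xor 10100100 = 11011001

01110101 10101100 11001011 01100100 00010101 01101001 11110101 11010011 01000011 10001111 01111101 11011001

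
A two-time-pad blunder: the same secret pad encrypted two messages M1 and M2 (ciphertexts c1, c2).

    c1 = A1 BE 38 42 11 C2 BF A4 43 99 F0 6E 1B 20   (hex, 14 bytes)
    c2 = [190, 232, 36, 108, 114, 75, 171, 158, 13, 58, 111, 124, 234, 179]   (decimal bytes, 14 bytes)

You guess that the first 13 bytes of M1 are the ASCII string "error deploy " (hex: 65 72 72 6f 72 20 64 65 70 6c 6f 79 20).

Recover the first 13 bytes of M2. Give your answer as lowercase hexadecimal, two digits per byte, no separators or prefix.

First, c1 ⊕ c2 = (M1 ⊕ K) ⊕ (M2 ⊕ K) = M1 ⊕ M2, so the key drops out. Then M2 = (M1 ⊕ M2) ⊕ M1 over the first 13 bytes.
byte 0: (a1 ⊕ be) ⊕ 65 = 1f ⊕ 65 = 7a
byte 1: (be ⊕ e8) ⊕ 72 = 56 ⊕ 72 = 24
byte 2: (38 ⊕ 24) ⊕ 72 = 1c ⊕ 72 = 6e
byte 3: (42 ⊕ 6c) ⊕ 6f = 2e ⊕ 6f = 41
byte 4: (11 ⊕ 72) ⊕ 72 = 63 ⊕ 72 = 11
byte 5: (c2 ⊕ 4b) ⊕ 20 = 89 ⊕ 20 = a9
byte 6: (bf ⊕ ab) ⊕ 64 = 14 ⊕ 64 = 70
byte 7: (a4 ⊕ 9e) ⊕ 65 = 3a ⊕ 65 = 5f
byte 8: (43 ⊕ 0d) ⊕ 70 = 4e ⊕ 70 = 3e
byte 9: (99 ⊕ 3a) ⊕ 6c = a3 ⊕ 6c = cf
byte 10: (f0 ⊕ 6f) ⊕ 6f = 9f ⊕ 6f = f0
byte 11: (6e ⊕ 7c) ⊕ 79 = 12 ⊕ 79 = 6b
byte 12: (1b ⊕ ea) ⊕ 20 = f1 ⊕ 20 = d1

7a246e4111a9705f3ecff06bd1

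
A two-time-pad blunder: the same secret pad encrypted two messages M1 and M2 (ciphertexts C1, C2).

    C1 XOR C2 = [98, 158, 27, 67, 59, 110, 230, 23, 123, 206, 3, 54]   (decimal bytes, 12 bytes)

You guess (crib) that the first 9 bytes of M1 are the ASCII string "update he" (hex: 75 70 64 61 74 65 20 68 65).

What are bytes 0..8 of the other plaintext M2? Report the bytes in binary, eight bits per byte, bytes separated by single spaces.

Since C1 ⊕ C2 = M1 ⊕ M2, XORing with the guessed M1 bytes yields the corresponding M2 bytes: M2 = (C1 ⊕ C2) ⊕ M1.
 98 ⊕ 117 =  23
158 ⊕ 112 = 238
 27 ⊕ 100 = 127
 67 ⊕  97 =  34
 59 ⊕ 116 =  79
110 ⊕ 101 =  11
230 ⊕  32 = 198
 23 ⊕ 104 = 127
123 ⊕ 101 =  30

00010111 11101110 01111111 00100010 01001111 00001011 11000110 01111111 00011110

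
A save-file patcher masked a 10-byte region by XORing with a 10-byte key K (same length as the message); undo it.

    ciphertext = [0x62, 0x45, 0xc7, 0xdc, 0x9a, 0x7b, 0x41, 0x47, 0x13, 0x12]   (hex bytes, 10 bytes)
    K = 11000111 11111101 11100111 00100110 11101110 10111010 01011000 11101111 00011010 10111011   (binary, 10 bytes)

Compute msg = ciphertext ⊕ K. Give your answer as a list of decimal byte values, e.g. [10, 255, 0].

byte 0: 62 XOR c7 = a5
byte 1: 45 XOR fd = b8
byte 2: c7 XOR e7 = 20
byte 3: dc XOR 26 = fa
byte 4: 9a XOR ee = 74
byte 5: 7b XOR ba = c1
byte 6: 41 XOR 58 = 19
byte 7: 47 XOR ef = a8
byte 8: 13 XOR 1a = 09
byte 9: 12 XOR bb = a9

[165, 184, 32, 250, 116, 193, 25, 168, 9, 169]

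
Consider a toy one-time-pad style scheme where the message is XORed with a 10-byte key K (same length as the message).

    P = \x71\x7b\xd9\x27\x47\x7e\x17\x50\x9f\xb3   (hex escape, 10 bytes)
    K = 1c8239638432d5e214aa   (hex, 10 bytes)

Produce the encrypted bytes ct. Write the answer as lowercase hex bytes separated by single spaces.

byte 0: 01110001 XOR 00011100 = 01101101
byte 1: 01111011 XOR 10000010 = 11111001
byte 2: 11011001 XOR 00111001 = 11100000
byte 3: 00100111 XOR 01100011 = 01000100
byte 4: 01000111 XOR 10000100 = 11000011
byte 5: 01111110 XOR 00110010 = 01001100
byte 6: 00010111 XOR 11010101 = 11000010
byte 7: 01010000 XOR 11100010 = 10110010
byte 8: 10011111 XOR 00010100 = 10001011
byte 9: 10110011 XOR 10101010 = 00011001

6d f9 e0 44 c3 4c c2 b2 8b 19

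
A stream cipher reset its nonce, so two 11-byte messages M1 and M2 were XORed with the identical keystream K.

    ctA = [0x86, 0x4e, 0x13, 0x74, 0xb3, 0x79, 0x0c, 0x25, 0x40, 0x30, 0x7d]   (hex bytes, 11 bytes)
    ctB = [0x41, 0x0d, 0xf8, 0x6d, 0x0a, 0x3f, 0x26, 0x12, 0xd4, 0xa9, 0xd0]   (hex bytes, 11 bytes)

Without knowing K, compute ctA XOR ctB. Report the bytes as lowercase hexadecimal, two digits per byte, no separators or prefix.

c743eb19b9462a379499ad

ctA ⊕ ctB = (M1 ⊕ K) ⊕ (M2 ⊕ K) = M1 ⊕ M2 — the shared key cancels under XOR.
86 XOR 41 = c7
4e XOR 0d = 43
13 XOR f8 = eb
74 XOR 6d = 19
b3 XOR 0a = b9
79 XOR 3f = 46
0c XOR 26 = 2a
25 XOR 12 = 37
40 XOR d4 = 94
30 XOR a9 = 99
7d XOR d0 = ad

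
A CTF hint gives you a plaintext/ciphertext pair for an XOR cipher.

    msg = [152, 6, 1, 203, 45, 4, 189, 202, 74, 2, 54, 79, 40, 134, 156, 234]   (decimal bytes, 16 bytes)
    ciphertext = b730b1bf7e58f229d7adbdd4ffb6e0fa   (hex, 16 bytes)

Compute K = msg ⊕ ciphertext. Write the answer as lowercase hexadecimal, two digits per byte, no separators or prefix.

Since ciphertext = msg ⊕ K, XORing both sides with msg gives K = msg ⊕ ciphertext.
byte 0: 98 ^ b7 = 2f
byte 1: 06 ^ 30 = 36
byte 2: 01 ^ b1 = b0
byte 3: cb ^ bf = 74
byte 4: 2d ^ 7e = 53
byte 5: 04 ^ 58 = 5c
byte 6: bd ^ f2 = 4f
byte 7: ca ^ 29 = e3
byte 8: 4a ^ d7 = 9d
byte 9: 02 ^ ad = af
byte 10: 36 ^ bd = 8b
byte 11: 4f ^ d4 = 9b
byte 12: 28 ^ ff = d7
byte 13: 86 ^ b6 = 30
byte 14: 9c ^ e0 = 7c
byte 15: ea ^ fa = 10

2f36b074535c4fe39daf8b9bd7307c10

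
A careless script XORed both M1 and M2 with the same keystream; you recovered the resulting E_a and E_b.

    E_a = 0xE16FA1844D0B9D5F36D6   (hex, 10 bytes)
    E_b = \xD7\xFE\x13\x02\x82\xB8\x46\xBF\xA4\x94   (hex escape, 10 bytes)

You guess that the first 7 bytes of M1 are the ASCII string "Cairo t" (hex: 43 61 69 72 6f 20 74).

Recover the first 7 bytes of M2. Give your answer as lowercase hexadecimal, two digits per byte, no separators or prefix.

75f0dbf4a093af

First, E_a ⊕ E_b = (M1 ⊕ K) ⊕ (M2 ⊕ K) = M1 ⊕ M2, so the key drops out. Then M2 = (M1 ⊕ M2) ⊕ M1 over the first 7 bytes.
byte 0: (e1 XOR d7) XOR 43 = 36 XOR 43 = 75
byte 1: (6f XOR fe) XOR 61 = 91 XOR 61 = f0
byte 2: (a1 XOR 13) XOR 69 = b2 XOR 69 = db
byte 3: (84 XOR 02) XOR 72 = 86 XOR 72 = f4
byte 4: (4d XOR 82) XOR 6f = cf XOR 6f = a0
byte 5: (0b XOR b8) XOR 20 = b3 XOR 20 = 93
byte 6: (9d XOR 46) XOR 74 = db XOR 74 = af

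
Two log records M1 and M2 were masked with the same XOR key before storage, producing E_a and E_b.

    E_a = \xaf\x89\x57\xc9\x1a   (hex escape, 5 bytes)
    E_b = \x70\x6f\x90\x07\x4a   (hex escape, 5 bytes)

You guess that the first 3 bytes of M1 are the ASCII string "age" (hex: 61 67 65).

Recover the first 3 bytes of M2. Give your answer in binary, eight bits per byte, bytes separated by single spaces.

10111110 10000001 10100010

First, E_a ⊕ E_b = (M1 ⊕ K) ⊕ (M2 ⊕ K) = M1 ⊕ M2, so the key drops out. Then M2 = (M1 ⊕ M2) ⊕ M1 over the first 3 bytes.
byte 0: (af xor 70) xor 61 = df xor 61 = be
byte 1: (89 xor 6f) xor 67 = e6 xor 67 = 81
byte 2: (57 xor 90) xor 65 = c7 xor 65 = a2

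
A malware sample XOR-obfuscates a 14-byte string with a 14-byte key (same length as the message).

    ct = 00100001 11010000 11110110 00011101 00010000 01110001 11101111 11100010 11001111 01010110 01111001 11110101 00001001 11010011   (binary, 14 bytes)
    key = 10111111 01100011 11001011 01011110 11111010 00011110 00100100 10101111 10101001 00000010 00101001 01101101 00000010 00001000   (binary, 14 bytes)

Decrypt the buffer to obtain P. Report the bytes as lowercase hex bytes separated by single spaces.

XOR is its own inverse, so applying the key byte-wise gives the result directly.
byte 0: 21 ^ bf = 9e
byte 1: d0 ^ 63 = b3
byte 2: f6 ^ cb = 3d
byte 3: 1d ^ 5e = 43
byte 4: 10 ^ fa = ea
byte 5: 71 ^ 1e = 6f
byte 6: ef ^ 24 = cb
byte 7: e2 ^ af = 4d
byte 8: cf ^ a9 = 66
byte 9: 56 ^ 02 = 54
byte 10: 79 ^ 29 = 50
byte 11: f5 ^ 6d = 98
byte 12: 09 ^ 02 = 0b
byte 13: d3 ^ 08 = db

9e b3 3d 43 ea 6f cb 4d 66 54 50 98 0b db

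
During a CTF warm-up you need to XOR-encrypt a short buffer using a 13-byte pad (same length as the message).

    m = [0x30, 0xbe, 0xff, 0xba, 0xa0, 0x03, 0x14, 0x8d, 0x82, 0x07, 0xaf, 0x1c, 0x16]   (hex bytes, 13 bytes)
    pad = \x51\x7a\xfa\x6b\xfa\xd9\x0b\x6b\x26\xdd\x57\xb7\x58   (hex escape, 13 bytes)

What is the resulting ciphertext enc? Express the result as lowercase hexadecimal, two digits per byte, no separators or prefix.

XOR is its own inverse, so applying the key byte-wise gives the result directly.
byte 0: 30 ⊕ 51 = 61
byte 1: be ⊕ 7a = c4
byte 2: ff ⊕ fa = 05
byte 3: ba ⊕ 6b = d1
byte 4: a0 ⊕ fa = 5a
byte 5: 03 ⊕ d9 = da
byte 6: 14 ⊕ 0b = 1f
byte 7: 8d ⊕ 6b = e6
byte 8: 82 ⊕ 26 = a4
byte 9: 07 ⊕ dd = da
byte 10: af ⊕ 57 = f8
byte 11: 1c ⊕ b7 = ab
byte 12: 16 ⊕ 58 = 4e

61c405d15ada1fe6a4daf8ab4e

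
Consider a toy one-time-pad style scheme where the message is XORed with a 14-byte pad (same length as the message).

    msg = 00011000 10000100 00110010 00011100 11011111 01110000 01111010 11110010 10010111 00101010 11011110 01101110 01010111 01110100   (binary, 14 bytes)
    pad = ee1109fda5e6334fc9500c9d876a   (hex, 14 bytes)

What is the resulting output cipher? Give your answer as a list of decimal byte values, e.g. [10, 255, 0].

[246, 149, 59, 225, 122, 150, 73, 189, 94, 122, 210, 243, 208, 30]

XOR is its own inverse, so applying the key byte-wise gives the result directly.
18 ⊕ ee = f6
84 ⊕ 11 = 95
32 ⊕ 09 = 3b
1c ⊕ fd = e1
df ⊕ a5 = 7a
70 ⊕ e6 = 96
7a ⊕ 33 = 49
f2 ⊕ 4f = bd
97 ⊕ c9 = 5e
2a ⊕ 50 = 7a
de ⊕ 0c = d2
6e ⊕ 9d = f3
57 ⊕ 87 = d0
74 ⊕ 6a = 1e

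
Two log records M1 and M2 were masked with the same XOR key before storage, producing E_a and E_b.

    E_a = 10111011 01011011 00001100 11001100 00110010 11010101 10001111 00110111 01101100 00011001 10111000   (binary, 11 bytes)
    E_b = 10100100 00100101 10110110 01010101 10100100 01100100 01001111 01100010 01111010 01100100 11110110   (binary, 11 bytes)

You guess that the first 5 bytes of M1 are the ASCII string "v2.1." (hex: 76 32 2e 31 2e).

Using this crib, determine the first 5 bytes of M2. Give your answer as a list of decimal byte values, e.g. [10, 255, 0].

First, E_a ⊕ E_b = (M1 ⊕ K) ⊕ (M2 ⊕ K) = M1 ⊕ M2, so the key drops out. Then M2 = (M1 ⊕ M2) ⊕ M1 over the first 5 bytes.
byte 0: (bb XOR a4) XOR 76 = 1f XOR 76 = 69
byte 1: (5b XOR 25) XOR 32 = 7e XOR 32 = 4c
byte 2: (0c XOR b6) XOR 2e = ba XOR 2e = 94
byte 3: (cc XOR 55) XOR 31 = 99 XOR 31 = a8
byte 4: (32 XOR a4) XOR 2e = 96 XOR 2e = b8

[105, 76, 148, 168, 184]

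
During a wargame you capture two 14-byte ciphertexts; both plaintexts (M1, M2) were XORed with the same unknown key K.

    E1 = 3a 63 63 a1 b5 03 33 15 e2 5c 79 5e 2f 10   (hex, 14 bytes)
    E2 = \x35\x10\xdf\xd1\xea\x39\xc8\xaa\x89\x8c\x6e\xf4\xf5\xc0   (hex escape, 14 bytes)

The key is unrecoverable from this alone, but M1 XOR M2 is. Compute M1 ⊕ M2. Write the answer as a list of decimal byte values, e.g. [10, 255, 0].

E1 ⊕ E2 = (M1 ⊕ K) ⊕ (M2 ⊕ K) = M1 ⊕ M2 — the shared key cancels under XOR.
byte 0: 3a xor 35 = 0f
byte 1: 63 xor 10 = 73
byte 2: 63 xor df = bc
byte 3: a1 xor d1 = 70
byte 4: b5 xor ea = 5f
byte 5: 03 xor 39 = 3a
byte 6: 33 xor c8 = fb
byte 7: 15 xor aa = bf
byte 8: e2 xor 89 = 6b
byte 9: 5c xor 8c = d0
byte 10: 79 xor 6e = 17
byte 11: 5e xor f4 = aa
byte 12: 2f xor f5 = da
byte 13: 10 xor c0 = d0

[15, 115, 188, 112, 95, 58, 251, 191, 107, 208, 23, 170, 218, 208]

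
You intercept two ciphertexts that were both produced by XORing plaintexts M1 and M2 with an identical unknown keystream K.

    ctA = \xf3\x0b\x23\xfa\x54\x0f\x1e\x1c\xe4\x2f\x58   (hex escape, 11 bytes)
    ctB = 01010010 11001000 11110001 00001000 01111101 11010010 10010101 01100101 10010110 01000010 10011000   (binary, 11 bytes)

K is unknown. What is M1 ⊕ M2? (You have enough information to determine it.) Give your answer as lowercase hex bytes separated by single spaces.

ctA ⊕ ctB = (M1 ⊕ K) ⊕ (M2 ⊕ K) = M1 ⊕ M2 — the shared key cancels under XOR.
243 ⊕  82 = 161
 11 ⊕ 200 = 195
 35 ⊕ 241 = 210
250 ⊕   8 = 242
 84 ⊕ 125 =  41
 15 ⊕ 210 = 221
 30 ⊕ 149 = 139
 28 ⊕ 101 = 121
228 ⊕ 150 = 114
 47 ⊕  66 = 109
 88 ⊕ 152 = 192

a1 c3 d2 f2 29 dd 8b 79 72 6d c0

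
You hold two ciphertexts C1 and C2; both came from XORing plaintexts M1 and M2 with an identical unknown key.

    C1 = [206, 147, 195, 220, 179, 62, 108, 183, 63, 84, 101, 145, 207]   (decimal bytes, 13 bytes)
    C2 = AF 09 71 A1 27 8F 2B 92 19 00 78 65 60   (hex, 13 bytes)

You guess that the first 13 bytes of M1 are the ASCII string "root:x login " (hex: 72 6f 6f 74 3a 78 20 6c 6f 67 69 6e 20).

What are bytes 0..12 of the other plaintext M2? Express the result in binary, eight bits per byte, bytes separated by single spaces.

00010011 11110101 11011101 00001001 10101110 11001001 01100111 01001001 01001001 00110011 01110100 10011010 10001111

First, C1 ⊕ C2 = (M1 ⊕ K) ⊕ (M2 ⊕ K) = M1 ⊕ M2, so the key drops out. Then M2 = (M1 ⊕ M2) ⊕ M1 over the first 13 bytes.
byte 0: (ce XOR af) XOR 72 = 61 XOR 72 = 13
byte 1: (93 XOR 09) XOR 6f = 9a XOR 6f = f5
byte 2: (c3 XOR 71) XOR 6f = b2 XOR 6f = dd
byte 3: (dc XOR a1) XOR 74 = 7d XOR 74 = 09
byte 4: (b3 XOR 27) XOR 3a = 94 XOR 3a = ae
byte 5: (3e XOR 8f) XOR 78 = b1 XOR 78 = c9
byte 6: (6c XOR 2b) XOR 20 = 47 XOR 20 = 67
byte 7: (b7 XOR 92) XOR 6c = 25 XOR 6c = 49
byte 8: (3f XOR 19) XOR 6f = 26 XOR 6f = 49
byte 9: (54 XOR 00) XOR 67 = 54 XOR 67 = 33
byte 10: (65 XOR 78) XOR 69 = 1d XOR 69 = 74
byte 11: (91 XOR 65) XOR 6e = f4 XOR 6e = 9a
byte 12: (cf XOR 60) XOR 20 = af XOR 20 = 8f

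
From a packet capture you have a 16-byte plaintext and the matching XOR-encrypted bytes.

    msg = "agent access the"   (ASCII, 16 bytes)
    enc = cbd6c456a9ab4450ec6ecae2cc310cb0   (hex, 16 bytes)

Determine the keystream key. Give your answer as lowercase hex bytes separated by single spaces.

Since enc = msg ⊕ key, XORing both sides with msg gives key = msg ⊕ enc.
byte 0: 61 XOR cb = aa
byte 1: 67 XOR d6 = b1
byte 2: 65 XOR c4 = a1
byte 3: 6e XOR 56 = 38
byte 4: 74 XOR a9 = dd
byte 5: 20 XOR ab = 8b
byte 6: 61 XOR 44 = 25
byte 7: 63 XOR 50 = 33
byte 8: 63 XOR ec = 8f
byte 9: 65 XOR 6e = 0b
byte 10: 73 XOR ca = b9
byte 11: 73 XOR e2 = 91
byte 12: 20 XOR cc = ec
byte 13: 74 XOR 31 = 45
byte 14: 68 XOR 0c = 64
byte 15: 65 XOR b0 = d5

aa b1 a1 38 dd 8b 25 33 8f 0b b9 91 ec 45 64 d5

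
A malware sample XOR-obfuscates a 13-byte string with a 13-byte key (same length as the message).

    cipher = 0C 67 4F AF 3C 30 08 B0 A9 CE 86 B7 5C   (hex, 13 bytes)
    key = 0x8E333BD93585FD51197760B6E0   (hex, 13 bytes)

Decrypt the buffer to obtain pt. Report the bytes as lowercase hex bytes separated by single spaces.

XOR is its own inverse, so applying the key byte-wise gives the result directly.
0c ⊕ 8e = 82
67 ⊕ 33 = 54
4f ⊕ 3b = 74
af ⊕ d9 = 76
3c ⊕ 35 = 09
30 ⊕ 85 = b5
08 ⊕ fd = f5
b0 ⊕ 51 = e1
a9 ⊕ 19 = b0
ce ⊕ 77 = b9
86 ⊕ 60 = e6
b7 ⊕ b6 = 01
5c ⊕ e0 = bc

82 54 74 76 09 b5 f5 e1 b0 b9 e6 01 bc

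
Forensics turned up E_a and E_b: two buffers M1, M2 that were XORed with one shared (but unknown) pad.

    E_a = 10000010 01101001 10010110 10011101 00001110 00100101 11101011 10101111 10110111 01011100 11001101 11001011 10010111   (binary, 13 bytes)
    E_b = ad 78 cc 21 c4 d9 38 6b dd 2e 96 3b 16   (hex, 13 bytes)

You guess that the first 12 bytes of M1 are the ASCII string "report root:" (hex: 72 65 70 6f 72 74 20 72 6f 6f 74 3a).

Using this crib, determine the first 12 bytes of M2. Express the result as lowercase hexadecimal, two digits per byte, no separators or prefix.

First, E_a ⊕ E_b = (M1 ⊕ K) ⊕ (M2 ⊕ K) = M1 ⊕ M2, so the key drops out. Then M2 = (M1 ⊕ M2) ⊕ M1 over the first 12 bytes.
byte 0: (82 XOR ad) XOR 72 = 2f XOR 72 = 5d
byte 1: (69 XOR 78) XOR 65 = 11 XOR 65 = 74
byte 2: (96 XOR cc) XOR 70 = 5a XOR 70 = 2a
byte 3: (9d XOR 21) XOR 6f = bc XOR 6f = d3
byte 4: (0e XOR c4) XOR 72 = ca XOR 72 = b8
byte 5: (25 XOR d9) XOR 74 = fc XOR 74 = 88
byte 6: (eb XOR 38) XOR 20 = d3 XOR 20 = f3
byte 7: (af XOR 6b) XOR 72 = c4 XOR 72 = b6
byte 8: (b7 XOR dd) XOR 6f = 6a XOR 6f = 05
byte 9: (5c XOR 2e) XOR 6f = 72 XOR 6f = 1d
byte 10: (cd XOR 96) XOR 74 = 5b XOR 74 = 2f
byte 11: (cb XOR 3b) XOR 3a = f0 XOR 3a = ca

5d742ad3b888f3b6051d2fca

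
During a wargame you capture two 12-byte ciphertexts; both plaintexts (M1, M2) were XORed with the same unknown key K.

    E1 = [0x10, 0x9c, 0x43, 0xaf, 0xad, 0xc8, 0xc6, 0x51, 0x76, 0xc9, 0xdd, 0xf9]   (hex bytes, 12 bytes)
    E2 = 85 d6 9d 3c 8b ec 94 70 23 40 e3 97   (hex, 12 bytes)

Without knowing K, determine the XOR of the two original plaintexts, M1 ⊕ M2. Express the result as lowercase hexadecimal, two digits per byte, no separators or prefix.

954ade932624522155893e6e

E1 ⊕ E2 = (M1 ⊕ K) ⊕ (M2 ⊕ K) = M1 ⊕ M2 — the shared key cancels under XOR.
byte 0: 10 xor 85 = 95
byte 1: 9c xor d6 = 4a
byte 2: 43 xor 9d = de
byte 3: af xor 3c = 93
byte 4: ad xor 8b = 26
byte 5: c8 xor ec = 24
byte 6: c6 xor 94 = 52
byte 7: 51 xor 70 = 21
byte 8: 76 xor 23 = 55
byte 9: c9 xor 40 = 89
byte 10: dd xor e3 = 3e
byte 11: f9 xor 97 = 6e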